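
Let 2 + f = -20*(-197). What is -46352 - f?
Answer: -50290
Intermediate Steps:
f = 3938 (f = -2 - 20*(-197) = -2 + 3940 = 3938)
-46352 - f = -46352 - 1*3938 = -46352 - 3938 = -50290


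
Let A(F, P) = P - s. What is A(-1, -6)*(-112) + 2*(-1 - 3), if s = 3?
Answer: 1000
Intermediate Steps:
A(F, P) = -3 + P (A(F, P) = P - 1*3 = P - 3 = -3 + P)
A(-1, -6)*(-112) + 2*(-1 - 3) = (-3 - 6)*(-112) + 2*(-1 - 3) = -9*(-112) + 2*(-4) = 1008 - 8 = 1000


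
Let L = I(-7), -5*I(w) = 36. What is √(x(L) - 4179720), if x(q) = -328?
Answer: 4*I*√261253 ≈ 2044.5*I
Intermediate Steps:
I(w) = -36/5 (I(w) = -⅕*36 = -36/5)
L = -36/5 ≈ -7.2000
√(x(L) - 4179720) = √(-328 - 4179720) = √(-4180048) = 4*I*√261253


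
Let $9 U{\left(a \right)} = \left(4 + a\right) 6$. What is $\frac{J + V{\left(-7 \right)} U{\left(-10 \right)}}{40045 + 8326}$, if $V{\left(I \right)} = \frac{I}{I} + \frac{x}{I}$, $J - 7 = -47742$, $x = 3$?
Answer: $- \frac{334161}{338597} \approx -0.9869$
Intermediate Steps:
$U{\left(a \right)} = \frac{8}{3} + \frac{2 a}{3}$ ($U{\left(a \right)} = \frac{\left(4 + a\right) 6}{9} = \frac{24 + 6 a}{9} = \frac{8}{3} + \frac{2 a}{3}$)
$J = -47735$ ($J = 7 - 47742 = -47735$)
$V{\left(I \right)} = 1 + \frac{3}{I}$ ($V{\left(I \right)} = \frac{I}{I} + \frac{3}{I} = 1 + \frac{3}{I}$)
$\frac{J + V{\left(-7 \right)} U{\left(-10 \right)}}{40045 + 8326} = \frac{-47735 + \frac{3 - 7}{-7} \left(\frac{8}{3} + \frac{2}{3} \left(-10\right)\right)}{40045 + 8326} = \frac{-47735 + \left(- \frac{1}{7}\right) \left(-4\right) \left(\frac{8}{3} - \frac{20}{3}\right)}{48371} = \left(-47735 + \frac{4}{7} \left(-4\right)\right) \frac{1}{48371} = \left(-47735 - \frac{16}{7}\right) \frac{1}{48371} = \left(- \frac{334161}{7}\right) \frac{1}{48371} = - \frac{334161}{338597}$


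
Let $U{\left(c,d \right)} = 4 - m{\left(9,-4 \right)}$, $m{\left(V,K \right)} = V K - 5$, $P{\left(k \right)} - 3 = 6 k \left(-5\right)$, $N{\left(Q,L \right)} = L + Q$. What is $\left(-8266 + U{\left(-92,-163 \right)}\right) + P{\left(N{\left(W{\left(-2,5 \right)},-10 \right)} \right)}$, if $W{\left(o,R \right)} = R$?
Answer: $-8068$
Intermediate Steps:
$P{\left(k \right)} = 3 - 30 k$ ($P{\left(k \right)} = 3 + 6 k \left(-5\right) = 3 - 30 k$)
$m{\left(V,K \right)} = -5 + K V$ ($m{\left(V,K \right)} = K V - 5 = -5 + K V$)
$U{\left(c,d \right)} = 45$ ($U{\left(c,d \right)} = 4 - \left(-5 - 36\right) = 4 - -41 = 4 + 41 = 45$)
$\left(-8266 + U{\left(-92,-163 \right)}\right) + P{\left(N{\left(W{\left(-2,5 \right)},-10 \right)} \right)} = \left(-8266 + 45\right) - \left(-3 + 30 \left(-10 + 5\right)\right) = -8221 + \left(3 - -150\right) = -8221 + \left(3 + 150\right) = -8221 + 153 = -8068$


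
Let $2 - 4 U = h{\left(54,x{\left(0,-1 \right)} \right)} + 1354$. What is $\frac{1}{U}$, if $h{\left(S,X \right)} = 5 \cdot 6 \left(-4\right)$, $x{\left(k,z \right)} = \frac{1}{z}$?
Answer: $- \frac{1}{308} \approx -0.0032468$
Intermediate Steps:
$h{\left(S,X \right)} = -120$ ($h{\left(S,X \right)} = 30 \left(-4\right) = -120$)
$U = -308$ ($U = \frac{1}{2} - \frac{-120 + 1354}{4} = \frac{1}{2} - \frac{617}{2} = -308$)
$\frac{1}{U} = \frac{1}{-308} = - \frac{1}{308}$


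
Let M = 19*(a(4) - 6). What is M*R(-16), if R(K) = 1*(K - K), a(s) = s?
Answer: 0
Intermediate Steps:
R(K) = 0 (R(K) = 1*0 = 0)
M = -38 (M = 19*(4 - 6) = 19*(-2) = -38)
M*R(-16) = -38*0 = 0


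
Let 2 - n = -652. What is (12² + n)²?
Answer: 636804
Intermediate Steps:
n = 654 (n = 2 - 1*(-652) = 2 + 652 = 654)
(12² + n)² = (12² + 654)² = (144 + 654)² = 798² = 636804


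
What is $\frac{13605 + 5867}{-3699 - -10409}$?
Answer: $\frac{9736}{3355} \approx 2.9019$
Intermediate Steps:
$\frac{13605 + 5867}{-3699 - -10409} = \frac{19472}{-3699 + \left(-12690 + 23099\right)} = \frac{19472}{-3699 + 10409} = \frac{19472}{6710} = 19472 \cdot \frac{1}{6710} = \frac{9736}{3355}$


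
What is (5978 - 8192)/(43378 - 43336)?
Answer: -369/7 ≈ -52.714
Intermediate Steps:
(5978 - 8192)/(43378 - 43336) = -2214/42 = -2214*1/42 = -369/7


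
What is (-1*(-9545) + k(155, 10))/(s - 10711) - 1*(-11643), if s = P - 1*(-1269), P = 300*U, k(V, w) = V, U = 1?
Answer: 53215303/4571 ≈ 11642.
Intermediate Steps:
P = 300 (P = 300*1 = 300)
s = 1569 (s = 300 - 1*(-1269) = 300 + 1269 = 1569)
(-1*(-9545) + k(155, 10))/(s - 10711) - 1*(-11643) = (-1*(-9545) + 155)/(1569 - 10711) - 1*(-11643) = (9545 + 155)/(-9142) + 11643 = 9700*(-1/9142) + 11643 = -4850/4571 + 11643 = 53215303/4571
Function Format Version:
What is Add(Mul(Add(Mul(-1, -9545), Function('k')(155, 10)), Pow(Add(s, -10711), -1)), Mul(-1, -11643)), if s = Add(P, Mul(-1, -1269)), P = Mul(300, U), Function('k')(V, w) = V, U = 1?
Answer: Rational(53215303, 4571) ≈ 11642.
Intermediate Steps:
P = 300 (P = Mul(300, 1) = 300)
s = 1569 (s = Add(300, Mul(-1, -1269)) = Add(300, 1269) = 1569)
Add(Mul(Add(Mul(-1, -9545), Function('k')(155, 10)), Pow(Add(s, -10711), -1)), Mul(-1, -11643)) = Add(Mul(Add(Mul(-1, -9545), 155), Pow(Add(1569, -10711), -1)), Mul(-1, -11643)) = Add(Mul(Add(9545, 155), Pow(-9142, -1)), 11643) = Add(Mul(9700, Rational(-1, 9142)), 11643) = Add(Rational(-4850, 4571), 11643) = Rational(53215303, 4571)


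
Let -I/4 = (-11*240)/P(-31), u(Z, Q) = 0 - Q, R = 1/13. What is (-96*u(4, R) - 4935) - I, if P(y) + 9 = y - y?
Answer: -146417/39 ≈ -3754.3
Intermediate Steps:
R = 1/13 ≈ 0.076923
u(Z, Q) = -Q
P(y) = -9 (P(y) = -9 + (y - y) = -9 + 0 = -9)
I = -3520/3 (I = -4*(-11*240)/(-9) = -(-10560)*(-1)/9 = -4*880/3 = -3520/3 ≈ -1173.3)
(-96*u(4, R) - 4935) - I = (-(-96)/13 - 4935) - 1*(-3520/3) = (-96*(-1/13) - 4935) + 3520/3 = (96/13 - 4935) + 3520/3 = -64059/13 + 3520/3 = -146417/39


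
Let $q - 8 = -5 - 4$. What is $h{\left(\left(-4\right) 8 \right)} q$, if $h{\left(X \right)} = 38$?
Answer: $-38$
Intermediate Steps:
$q = -1$ ($q = 8 - 9 = -1$)
$h{\left(\left(-4\right) 8 \right)} q = 38 \left(-1\right) = -38$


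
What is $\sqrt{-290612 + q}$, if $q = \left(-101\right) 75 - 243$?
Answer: $i \sqrt{298430} \approx 546.29 i$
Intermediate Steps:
$q = -7818$ ($q = -7575 - 243 = -7818$)
$\sqrt{-290612 + q} = \sqrt{-290612 - 7818} = \sqrt{-298430} = i \sqrt{298430}$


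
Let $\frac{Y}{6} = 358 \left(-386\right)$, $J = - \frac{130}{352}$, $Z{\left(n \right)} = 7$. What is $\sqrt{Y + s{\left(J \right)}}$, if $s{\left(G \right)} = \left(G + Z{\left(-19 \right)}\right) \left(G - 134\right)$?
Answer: $\frac{i \sqrt{25710667311}}{176} \approx 911.05 i$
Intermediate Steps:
$J = - \frac{65}{176}$ ($J = \left(-130\right) \frac{1}{352} = - \frac{65}{176} \approx -0.36932$)
$s{\left(G \right)} = \left(-134 + G\right) \left(7 + G\right)$ ($s{\left(G \right)} = \left(G + 7\right) \left(G - 134\right) = \left(7 + G\right) \left(-134 + G\right) = \left(-134 + G\right) \left(7 + G\right)$)
$Y = -829128$ ($Y = 6 \cdot 358 \left(-386\right) = 6 \left(-138188\right) = -829128$)
$\sqrt{Y + s{\left(J \right)}} = \sqrt{-829128 - \left(\frac{156833}{176} - \frac{4225}{30976}\right)} = \sqrt{-829128 + \left(-938 + \frac{4225}{30976} + \frac{8255}{176}\right)} = \sqrt{-829128 - \frac{27598383}{30976}} = \sqrt{- \frac{25710667311}{30976}} = \frac{i \sqrt{25710667311}}{176}$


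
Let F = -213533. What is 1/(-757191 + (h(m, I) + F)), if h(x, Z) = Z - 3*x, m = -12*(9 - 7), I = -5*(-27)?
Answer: -1/970517 ≈ -1.0304e-6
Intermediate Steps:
I = 135
m = -24 (m = -12*2 = -24)
1/(-757191 + (h(m, I) + F)) = 1/(-757191 + ((135 - 3*(-24)) - 213533)) = 1/(-757191 + ((135 + 72) - 213533)) = 1/(-757191 + (207 - 213533)) = 1/(-757191 - 213326) = 1/(-970517) = -1/970517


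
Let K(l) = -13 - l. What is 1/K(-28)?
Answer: 1/15 ≈ 0.066667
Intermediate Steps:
1/K(-28) = 1/(-13 - 1*(-28)) = 1/(-13 + 28) = 1/15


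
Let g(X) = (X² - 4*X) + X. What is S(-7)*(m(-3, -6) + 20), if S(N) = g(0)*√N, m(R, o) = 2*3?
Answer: 0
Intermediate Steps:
m(R, o) = 6
g(X) = X² - 3*X
S(N) = 0 (S(N) = (0*(-3 + 0))*√N = (0*(-3))*√N = 0*√N = 0)
S(-7)*(m(-3, -6) + 20) = 0*(6 + 20) = 0*26 = 0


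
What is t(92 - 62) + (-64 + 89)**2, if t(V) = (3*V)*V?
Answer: 3325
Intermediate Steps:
t(V) = 3*V**2
t(92 - 62) + (-64 + 89)**2 = 3*(92 - 62)**2 + (-64 + 89)**2 = 3*30**2 + 25**2 = 3*900 + 625 = 2700 + 625 = 3325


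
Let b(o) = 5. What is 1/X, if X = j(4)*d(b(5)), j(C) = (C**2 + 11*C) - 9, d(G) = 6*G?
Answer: 1/1530 ≈ 0.00065359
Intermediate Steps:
j(C) = -9 + C**2 + 11*C
X = 1530 (X = (-9 + 4**2 + 11*4)*(6*5) = (-9 + 16 + 44)*30 = 51*30 = 1530)
1/X = 1/1530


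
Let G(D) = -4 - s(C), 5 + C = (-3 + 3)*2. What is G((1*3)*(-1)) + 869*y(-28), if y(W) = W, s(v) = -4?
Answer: -24332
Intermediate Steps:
C = -5 (C = -5 + (-3 + 3)*2 = -5 + 0*2 = -5 + 0 = -5)
G(D) = 0 (G(D) = -4 - 1*(-4) = -4 + 4 = 0)
G((1*3)*(-1)) + 869*y(-28) = 0 + 869*(-28) = 0 - 24332 = -24332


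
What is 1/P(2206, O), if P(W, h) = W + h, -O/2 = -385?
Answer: 1/2976 ≈ 0.00033602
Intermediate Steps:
O = 770 (O = -2*(-385) = 770)
1/P(2206, O) = 1/(2206 + 770) = 1/2976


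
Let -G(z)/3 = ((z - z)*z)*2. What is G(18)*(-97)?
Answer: 0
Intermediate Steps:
G(z) = 0 (G(z) = -3*(z - z)*z*2 = -3*0*z*2 = -0*2 = -3*0 = 0)
G(18)*(-97) = 0*(-97) = 0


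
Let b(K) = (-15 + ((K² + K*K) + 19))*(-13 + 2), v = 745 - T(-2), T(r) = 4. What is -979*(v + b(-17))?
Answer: 5542119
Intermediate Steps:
v = 741 (v = 745 - 1*4 = 745 - 4 = 741)
b(K) = -44 - 22*K² (b(K) = (-15 + ((K² + K²) + 19))*(-11) = (-15 + (2*K² + 19))*(-11) = (-15 + (19 + 2*K²))*(-11) = (4 + 2*K²)*(-11) = -44 - 22*K²)
-979*(v + b(-17)) = -979*(741 + (-44 - 22*(-17)²)) = -979*(741 + (-44 - 22*289)) = -979*(741 + (-44 - 6358)) = -979*(741 - 6402) = -979*(-5661) = 5542119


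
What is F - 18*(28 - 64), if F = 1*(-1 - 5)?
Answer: 642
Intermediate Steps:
F = -6 (F = 1*(-6) = -6)
F - 18*(28 - 64) = -6 - 18*(28 - 64) = -6 - 18*(-36) = -6 + 648 = 642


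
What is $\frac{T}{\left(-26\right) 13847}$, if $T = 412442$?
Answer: $- \frac{206221}{180011} \approx -1.1456$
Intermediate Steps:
$\frac{T}{\left(-26\right) 13847} = \frac{412442}{\left(-26\right) 13847} = \frac{412442}{-360022} = 412442 \left(- \frac{1}{360022}\right) = - \frac{206221}{180011}$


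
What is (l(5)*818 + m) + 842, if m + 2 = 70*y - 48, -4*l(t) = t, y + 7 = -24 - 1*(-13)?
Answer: -2981/2 ≈ -1490.5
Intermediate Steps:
y = -18 (y = -7 + (-24 - 1*(-13)) = -7 + (-24 + 13) = -7 - 11 = -18)
l(t) = -t/4
m = -1310 (m = -2 + (70*(-18) - 48) = -2 + (-1260 - 48) = -2 - 1308 = -1310)
(l(5)*818 + m) + 842 = (-¼*5*818 - 1310) + 842 = (-5/4*818 - 1310) + 842 = (-2045/2 - 1310) + 842 = -4665/2 + 842 = -2981/2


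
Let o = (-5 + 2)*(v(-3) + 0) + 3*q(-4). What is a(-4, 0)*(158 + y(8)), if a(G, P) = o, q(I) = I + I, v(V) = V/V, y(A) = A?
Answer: -4482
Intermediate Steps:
v(V) = 1
q(I) = 2*I
o = -27 (o = (-5 + 2)*(1 + 0) + 3*(2*(-4)) = -3*1 + 3*(-8) = -3 - 24 = -27)
a(G, P) = -27
a(-4, 0)*(158 + y(8)) = -27*(158 + 8) = -27*166 = -4482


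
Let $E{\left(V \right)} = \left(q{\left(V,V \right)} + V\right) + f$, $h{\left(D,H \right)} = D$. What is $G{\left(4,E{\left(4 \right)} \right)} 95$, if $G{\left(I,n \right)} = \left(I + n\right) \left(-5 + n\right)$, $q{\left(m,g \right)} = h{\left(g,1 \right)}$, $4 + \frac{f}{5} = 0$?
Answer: $12920$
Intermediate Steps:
$f = -20$ ($f = -20 + 5 \cdot 0 = -20 + 0 = -20$)
$q{\left(m,g \right)} = g$
$E{\left(V \right)} = -20 + 2 V$ ($E{\left(V \right)} = \left(V + V\right) - 20 = 2 V - 20 = -20 + 2 V$)
$G{\left(I,n \right)} = \left(-5 + n\right) \left(I + n\right)$
$G{\left(4,E{\left(4 \right)} \right)} 95 = \left(\left(-20 + 2 \cdot 4\right)^{2} - 20 - 5 \left(-20 + 2 \cdot 4\right) + 4 \left(-20 + 2 \cdot 4\right)\right) 95 = \left(\left(-20 + 8\right)^{2} - 20 - 5 \left(-20 + 8\right) + 4 \left(-20 + 8\right)\right) 95 = \left(\left(-12\right)^{2} - 20 - -60 + 4 \left(-12\right)\right) 95 = \left(144 - 20 + 60 - 48\right) 95 = 136 \cdot 95 = 12920$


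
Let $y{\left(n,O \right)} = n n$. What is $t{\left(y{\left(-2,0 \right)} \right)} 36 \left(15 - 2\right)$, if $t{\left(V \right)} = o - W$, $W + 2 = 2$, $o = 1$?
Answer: $468$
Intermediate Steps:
$y{\left(n,O \right)} = n^{2}$
$W = 0$ ($W = -2 + 2 = 0$)
$t{\left(V \right)} = 1$ ($t{\left(V \right)} = 1 - 0 = 1 + 0 = 1$)
$t{\left(y{\left(-2,0 \right)} \right)} 36 \left(15 - 2\right) = 1 \cdot 36 \left(15 - 2\right) = 36 \cdot 13 = 468$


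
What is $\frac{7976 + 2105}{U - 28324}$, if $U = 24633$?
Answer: $- \frac{10081}{3691} \approx -2.7312$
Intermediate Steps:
$\frac{7976 + 2105}{U - 28324} = \frac{7976 + 2105}{24633 - 28324} = \frac{10081}{-3691} = 10081 \left(- \frac{1}{3691}\right) = - \frac{10081}{3691}$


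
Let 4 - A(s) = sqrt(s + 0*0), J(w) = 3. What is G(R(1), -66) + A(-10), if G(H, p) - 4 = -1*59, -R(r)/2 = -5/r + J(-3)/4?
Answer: -51 - I*sqrt(10) ≈ -51.0 - 3.1623*I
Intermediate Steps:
R(r) = -3/2 + 10/r (R(r) = -2*(-5/r + 3/4) = -2*(3/4 - 5/r) = -3/2 + 10/r)
G(H, p) = -55 (G(H, p) = 4 - 1*59 = 4 - 59 = -55)
A(s) = 4 - sqrt(s) (A(s) = 4 - sqrt(s + 0*0) = 4 - sqrt(s + 0) = 4 - sqrt(s))
G(R(1), -66) + A(-10) = -55 + (4 - sqrt(-10)) = -55 + (4 - I*sqrt(10)) = -51 - I*sqrt(10)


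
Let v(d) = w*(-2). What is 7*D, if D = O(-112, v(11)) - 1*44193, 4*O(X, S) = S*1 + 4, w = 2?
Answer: -309351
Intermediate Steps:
v(d) = -4 (v(d) = 2*(-2) = -4)
O(X, S) = 1 + S/4 (O(X, S) = (S*1 + 4)/4 = (S + 4)/4 = (4 + S)/4 = 1 + S/4)
D = -44193 (D = (1 + (¼)*(-4)) - 1*44193 = (1 - 1) - 44193 = 0 - 44193 = -44193)
7*D = 7*(-44193) = -309351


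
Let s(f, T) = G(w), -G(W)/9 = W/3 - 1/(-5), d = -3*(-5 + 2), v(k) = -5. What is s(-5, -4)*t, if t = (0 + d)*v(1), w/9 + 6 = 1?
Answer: -5994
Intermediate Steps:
w = -45 (w = -54 + 9*1 = -54 + 9 = -45)
d = 9 (d = -3*(-3) = 9)
G(W) = -9/5 - 3*W (G(W) = -9*(W/3 - 1/(-5)) = -9*(W*(⅓) - 1*(-⅕)) = -9*(W/3 + ⅕) = -9*(⅕ + W/3) = -9/5 - 3*W)
s(f, T) = 666/5 (s(f, T) = -9/5 - 3*(-45) = -9/5 + 135 = 666/5)
t = -45 (t = (0 + 9)*(-5) = 9*(-5) = -45)
s(-5, -4)*t = (666/5)*(-45) = -5994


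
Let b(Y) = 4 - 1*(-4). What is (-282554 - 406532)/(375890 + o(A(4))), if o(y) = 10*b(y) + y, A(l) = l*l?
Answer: -344543/187993 ≈ -1.8327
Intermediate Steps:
b(Y) = 8 (b(Y) = 4 + 4 = 8)
A(l) = l²
o(y) = 80 + y (o(y) = 10*8 + y = 80 + y)
(-282554 - 406532)/(375890 + o(A(4))) = (-282554 - 406532)/(375890 + (80 + 4²)) = -689086/(375890 + (80 + 16)) = -689086/(375890 + 96) = -689086/375986 = -689086*1/375986 = -344543/187993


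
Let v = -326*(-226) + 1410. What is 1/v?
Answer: 1/75086 ≈ 1.3318e-5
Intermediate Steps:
v = 75086 (v = 73676 + 1410 = 75086)
1/v = 1/75086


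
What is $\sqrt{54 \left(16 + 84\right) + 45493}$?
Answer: $\sqrt{50893} \approx 225.59$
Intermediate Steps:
$\sqrt{54 \left(16 + 84\right) + 45493} = \sqrt{54 \cdot 100 + 45493} = \sqrt{5400 + 45493} = \sqrt{50893}$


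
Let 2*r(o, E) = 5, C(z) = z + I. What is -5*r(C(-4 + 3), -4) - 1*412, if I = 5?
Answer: -849/2 ≈ -424.50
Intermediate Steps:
C(z) = 5 + z (C(z) = z + 5 = 5 + z)
r(o, E) = 5/2 (r(o, E) = (½)*5 = 5/2)
-5*r(C(-4 + 3), -4) - 1*412 = -5*5/2 - 1*412 = -25/2 - 412 = -849/2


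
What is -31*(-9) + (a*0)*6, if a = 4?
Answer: 279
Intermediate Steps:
-31*(-9) + (a*0)*6 = -31*(-9) + (4*0)*6 = 279 + 0*6 = 279 + 0 = 279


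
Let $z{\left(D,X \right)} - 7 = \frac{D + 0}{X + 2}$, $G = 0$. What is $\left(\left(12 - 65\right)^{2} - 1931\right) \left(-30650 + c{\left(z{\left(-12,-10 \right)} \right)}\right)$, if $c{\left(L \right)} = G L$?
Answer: $-26910700$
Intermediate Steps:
$z{\left(D,X \right)} = 7 + \frac{D}{2 + X}$ ($z{\left(D,X \right)} = 7 + \frac{D + 0}{X + 2} = 7 + \frac{D}{2 + X}$)
$c{\left(L \right)} = 0$ ($c{\left(L \right)} = 0 L = 0$)
$\left(\left(12 - 65\right)^{2} - 1931\right) \left(-30650 + c{\left(z{\left(-12,-10 \right)} \right)}\right) = \left(\left(12 - 65\right)^{2} - 1931\right) \left(-30650 + 0\right) = \left(\left(-53\right)^{2} - 1931\right) \left(-30650\right) = \left(2809 - 1931\right) \left(-30650\right) = 878 \left(-30650\right) = -26910700$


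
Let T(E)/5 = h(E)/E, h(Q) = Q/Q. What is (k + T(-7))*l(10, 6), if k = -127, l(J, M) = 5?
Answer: -4470/7 ≈ -638.57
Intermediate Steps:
h(Q) = 1
T(E) = 5/E (T(E) = 5*(1/E) = 5/E)
(k + T(-7))*l(10, 6) = (-127 + 5/(-7))*5 = (-127 + 5*(-⅐))*5 = (-127 - 5/7)*5 = -894/7*5 = -4470/7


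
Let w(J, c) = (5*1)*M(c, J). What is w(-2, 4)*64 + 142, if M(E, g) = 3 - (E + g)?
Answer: 462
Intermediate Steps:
M(E, g) = 3 - E - g (M(E, g) = 3 + (-E - g) = 3 - E - g)
w(J, c) = 15 - 5*J - 5*c (w(J, c) = (5*1)*(3 - c - J) = 5*(3 - J - c) = 15 - 5*J - 5*c)
w(-2, 4)*64 + 142 = (15 - 5*(-2) - 5*4)*64 + 142 = (15 + 10 - 20)*64 + 142 = 5*64 + 142 = 320 + 142 = 462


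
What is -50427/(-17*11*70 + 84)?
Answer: 50427/13006 ≈ 3.8772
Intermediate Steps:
-50427/(-17*11*70 + 84) = -50427/(-187*70 + 84) = -50427/(-13090 + 84) = -50427/(-13006) = -50427*(-1/13006) = 50427/13006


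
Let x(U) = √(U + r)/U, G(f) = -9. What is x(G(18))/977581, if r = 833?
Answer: -2*√206/8798229 ≈ -3.2626e-6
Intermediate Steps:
x(U) = √(833 + U)/U (x(U) = √(U + 833)/U = √(833 + U)/U)
x(G(18))/977581 = (√(833 - 9)/(-9))/977581 = -2*√206/9*(1/977581) = -2*√206/8798229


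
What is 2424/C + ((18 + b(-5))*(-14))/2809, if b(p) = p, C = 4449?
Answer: 1999766/4165747 ≈ 0.48005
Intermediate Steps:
2424/C + ((18 + b(-5))*(-14))/2809 = 2424/4449 + ((18 - 5)*(-14))/2809 = 2424*(1/4449) + (13*(-14))*(1/2809) = 808/1483 - 182*1/2809 = 808/1483 - 182/2809 = 1999766/4165747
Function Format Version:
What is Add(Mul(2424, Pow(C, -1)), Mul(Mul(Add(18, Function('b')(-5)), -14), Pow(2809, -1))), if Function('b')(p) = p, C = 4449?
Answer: Rational(1999766, 4165747) ≈ 0.48005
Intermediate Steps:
Add(Mul(2424, Pow(C, -1)), Mul(Mul(Add(18, Function('b')(-5)), -14), Pow(2809, -1))) = Add(Mul(2424, Pow(4449, -1)), Mul(Mul(Add(18, -5), -14), Pow(2809, -1))) = Add(Mul(2424, Rational(1, 4449)), Mul(Mul(13, -14), Rational(1, 2809))) = Add(Rational(808, 1483), Mul(-182, Rational(1, 2809))) = Add(Rational(808, 1483), Rational(-182, 2809)) = Rational(1999766, 4165747)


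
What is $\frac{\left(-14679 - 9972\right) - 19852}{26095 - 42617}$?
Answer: $\frac{44503}{16522} \approx 2.6936$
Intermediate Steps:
$\frac{\left(-14679 - 9972\right) - 19852}{26095 - 42617} = \frac{\left(-14679 - 9972\right) - 19852}{-16522} = \left(-24651 - 19852\right) \left(- \frac{1}{16522}\right) = \left(-44503\right) \left(- \frac{1}{16522}\right) = \frac{44503}{16522}$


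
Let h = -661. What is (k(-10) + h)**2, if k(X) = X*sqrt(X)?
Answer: 435921 + 13220*I*sqrt(10) ≈ 4.3592e+5 + 41805.0*I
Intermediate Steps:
k(X) = X**(3/2)
(k(-10) + h)**2 = ((-10)**(3/2) - 661)**2 = (-10*I*sqrt(10) - 661)**2 = (-661 - 10*I*sqrt(10))**2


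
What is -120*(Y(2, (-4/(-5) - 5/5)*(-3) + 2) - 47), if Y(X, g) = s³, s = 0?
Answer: 5640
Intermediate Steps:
Y(X, g) = 0 (Y(X, g) = 0³ = 0)
-120*(Y(2, (-4/(-5) - 5/5)*(-3) + 2) - 47) = -120*(0 - 47) = -120*(-47) = 5640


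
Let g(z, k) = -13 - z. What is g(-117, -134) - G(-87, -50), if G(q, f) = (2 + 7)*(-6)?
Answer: 158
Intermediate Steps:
G(q, f) = -54 (G(q, f) = 9*(-6) = -54)
g(-117, -134) - G(-87, -50) = (-13 - 1*(-117)) - 1*(-54) = (-13 + 117) + 54 = 104 + 54 = 158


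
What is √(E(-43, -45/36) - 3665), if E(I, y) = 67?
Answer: I*√3598 ≈ 59.983*I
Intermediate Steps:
√(E(-43, -45/36) - 3665) = √(67 - 3665) = √(-3598) = I*√3598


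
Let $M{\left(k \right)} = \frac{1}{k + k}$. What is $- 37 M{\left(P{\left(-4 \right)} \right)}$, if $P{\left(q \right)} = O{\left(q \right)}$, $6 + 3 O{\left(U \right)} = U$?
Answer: $\frac{111}{20} \approx 5.55$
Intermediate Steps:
$O{\left(U \right)} = -2 + \frac{U}{3}$
$P{\left(q \right)} = -2 + \frac{q}{3}$
$M{\left(k \right)} = \frac{1}{2 k}$
$- 37 M{\left(P{\left(-4 \right)} \right)} = - 37 \frac{1}{2 \left(-2 + \frac{1}{3} \left(-4\right)\right)} = - 37 \frac{1}{2 \left(-2 - \frac{4}{3}\right)} = - 37 \frac{1}{2 \left(- \frac{10}{3}\right)} = - 37 \cdot \frac{1}{2} \left(- \frac{3}{10}\right) = \left(-37\right) \left(- \frac{3}{20}\right) = \frac{111}{20}$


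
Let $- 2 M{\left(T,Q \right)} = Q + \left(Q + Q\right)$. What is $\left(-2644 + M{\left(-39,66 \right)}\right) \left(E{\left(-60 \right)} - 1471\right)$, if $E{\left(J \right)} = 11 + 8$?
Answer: $3982836$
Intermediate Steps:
$M{\left(T,Q \right)} = - \frac{3 Q}{2}$ ($M{\left(T,Q \right)} = - \frac{Q + \left(Q + Q\right)}{2} = - \frac{Q + 2 Q}{2} = - \frac{3 Q}{2}$)
$E{\left(J \right)} = 19$
$\left(-2644 + M{\left(-39,66 \right)}\right) \left(E{\left(-60 \right)} - 1471\right) = \left(-2644 - 99\right) \left(19 - 1471\right) = \left(-2644 - 99\right) \left(-1452\right) = \left(-2743\right) \left(-1452\right) = 3982836$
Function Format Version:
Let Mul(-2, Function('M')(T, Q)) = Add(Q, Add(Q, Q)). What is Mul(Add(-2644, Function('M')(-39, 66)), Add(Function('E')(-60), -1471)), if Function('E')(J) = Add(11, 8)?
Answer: 3982836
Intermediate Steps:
Function('M')(T, Q) = Mul(Rational(-3, 2), Q) (Function('M')(T, Q) = Mul(Rational(-1, 2), Add(Q, Add(Q, Q))) = Mul(Rational(-1, 2), Add(Q, Mul(2, Q))) = Mul(Rational(-1, 2), Mul(3, Q)) = Mul(Rational(-3, 2), Q))
Function('E')(J) = 19
Mul(Add(-2644, Function('M')(-39, 66)), Add(Function('E')(-60), -1471)) = Mul(Add(-2644, Mul(Rational(-3, 2), 66)), Add(19, -1471)) = Mul(Add(-2644, -99), -1452) = Mul(-2743, -1452) = 3982836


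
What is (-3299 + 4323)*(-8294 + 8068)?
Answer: -231424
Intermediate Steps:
(-3299 + 4323)*(-8294 + 8068) = 1024*(-226) = -231424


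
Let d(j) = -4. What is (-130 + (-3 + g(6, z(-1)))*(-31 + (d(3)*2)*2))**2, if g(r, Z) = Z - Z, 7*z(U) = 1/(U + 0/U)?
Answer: 121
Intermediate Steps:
z(U) = 1/(7*U) (z(U) = 1/(7*(U + 0/U)) = 1/(7*(U + 0)) = 1/(7*U))
g(r, Z) = 0
(-130 + (-3 + g(6, z(-1)))*(-31 + (d(3)*2)*2))**2 = (-130 + (-3 + 0)*(-31 - 4*2*2))**2 = (-130 - 3*(-31 - 8*2))**2 = (-130 - 3*(-31 - 16))**2 = (-130 - 3*(-47))**2 = (-130 + 141)**2 = 11**2 = 121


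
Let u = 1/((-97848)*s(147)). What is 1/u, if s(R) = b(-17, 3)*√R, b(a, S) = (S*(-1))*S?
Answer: 6164424*√3 ≈ 1.0677e+7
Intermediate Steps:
b(a, S) = -S² (b(a, S) = (-S)*S = -S²)
s(R) = -9*√R (s(R) = (-1*3²)*√R = (-1*9)*√R = -9*√R)
u = √3/18493272 (u = 1/((-97848)*((-63*√3))) = -(-√3/189)/97848 = -(-1)*√3/18493272 = √3/18493272 ≈ 9.3658e-8)
1/u = 1/(√3/18493272) = 6164424*√3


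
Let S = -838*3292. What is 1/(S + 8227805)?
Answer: 1/5469109 ≈ 1.8285e-7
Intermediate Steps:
S = -2758696
1/(S + 8227805) = 1/(-2758696 + 8227805) = 1/5469109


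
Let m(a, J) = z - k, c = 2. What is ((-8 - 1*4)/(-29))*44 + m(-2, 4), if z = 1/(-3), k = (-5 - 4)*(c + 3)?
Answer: 5470/87 ≈ 62.874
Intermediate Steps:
k = -45 (k = (-5 - 4)*(2 + 3) = -9*5 = -45)
z = -⅓ ≈ -0.33333
m(a, J) = 134/3 (m(a, J) = -⅓ - 1*(-45) = -⅓ + 45 = 134/3)
((-8 - 1*4)/(-29))*44 + m(-2, 4) = ((-8 - 1*4)/(-29))*44 + 134/3 = ((-8 - 4)*(-1/29))*44 + 134/3 = -12*(-1/29)*44 + 134/3 = (12/29)*44 + 134/3 = 528/29 + 134/3 = 5470/87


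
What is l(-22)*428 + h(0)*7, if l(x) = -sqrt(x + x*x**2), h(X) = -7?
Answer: -49 - 428*I*sqrt(10670) ≈ -49.0 - 44211.0*I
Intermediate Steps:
l(x) = -sqrt(x + x**3)
l(-22)*428 + h(0)*7 = -sqrt(-22 + (-22)**3)*428 - 7*7 = -sqrt(-22 - 10648)*428 - 49 = -sqrt(-10670)*428 - 49 = -I*sqrt(10670)*428 - 49 = -428*I*sqrt(10670) - 49 = -49 - 428*I*sqrt(10670)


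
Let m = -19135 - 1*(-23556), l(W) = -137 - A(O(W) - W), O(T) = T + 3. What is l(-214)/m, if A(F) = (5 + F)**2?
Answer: -201/4421 ≈ -0.045465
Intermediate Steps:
O(T) = 3 + T
l(W) = -201 (l(W) = -137 - (5 + ((3 + W) - W))**2 = -137 - (5 + 3)**2 = -137 - 1*8**2 = -137 - 1*64 = -137 - 64 = -201)
m = 4421 (m = -19135 + 23556 = 4421)
l(-214)/m = -201/4421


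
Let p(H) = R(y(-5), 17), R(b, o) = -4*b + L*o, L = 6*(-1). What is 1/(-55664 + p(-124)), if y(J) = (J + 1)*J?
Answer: -1/55846 ≈ -1.7906e-5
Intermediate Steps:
y(J) = J*(1 + J) (y(J) = (1 + J)*J = J*(1 + J))
L = -6
R(b, o) = -6*o - 4*b (R(b, o) = -4*b - 6*o = -6*o - 4*b)
p(H) = -182 (p(H) = -6*17 - (-20)*(1 - 5) = -102 - (-20)*(-4) = -102 - 4*20 = -102 - 80 = -182)
1/(-55664 + p(-124)) = 1/(-55664 - 182) = 1/(-55846) = -1/55846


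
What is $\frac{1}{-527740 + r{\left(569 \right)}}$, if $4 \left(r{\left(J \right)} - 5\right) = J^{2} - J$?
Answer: $- \frac{1}{446937} \approx -2.2375 \cdot 10^{-6}$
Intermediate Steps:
$r{\left(J \right)} = 5 - \frac{J}{4} + \frac{J^{2}}{4}$ ($r{\left(J \right)} = 5 + \frac{J^{2} - J}{4} = 5 + \left(- \frac{J}{4} + \frac{J^{2}}{4}\right) = 5 - \frac{J}{4} + \frac{J^{2}}{4}$)
$\frac{1}{-527740 + r{\left(569 \right)}} = \frac{1}{-527740 + \left(5 - \frac{569}{4} + \frac{569^{2}}{4}\right)} = \frac{1}{-527740 + \left(5 - \frac{569}{4} + \frac{1}{4} \cdot 323761\right)} = \frac{1}{-527740 + \left(5 - \frac{569}{4} + \frac{323761}{4}\right)} = \frac{1}{-527740 + 80803} = \frac{1}{-446937} = - \frac{1}{446937}$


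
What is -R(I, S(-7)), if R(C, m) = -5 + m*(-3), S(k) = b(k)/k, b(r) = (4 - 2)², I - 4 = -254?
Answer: 23/7 ≈ 3.2857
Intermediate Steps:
I = -250 (I = 4 - 254 = -250)
b(r) = 4 (b(r) = 2² = 4)
S(k) = 4/k
R(C, m) = -5 - 3*m
-R(I, S(-7)) = -(-5 - 12/(-7)) = -(-5 - 12*(-1)/7) = -(-5 - 3*(-4/7)) = -(-5 + 12/7) = -1*(-23/7) = 23/7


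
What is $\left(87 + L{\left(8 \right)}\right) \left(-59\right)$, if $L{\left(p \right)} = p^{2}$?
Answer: $-8909$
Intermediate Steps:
$\left(87 + L{\left(8 \right)}\right) \left(-59\right) = \left(87 + 8^{2}\right) \left(-59\right) = \left(87 + 64\right) \left(-59\right) = 151 \left(-59\right) = -8909$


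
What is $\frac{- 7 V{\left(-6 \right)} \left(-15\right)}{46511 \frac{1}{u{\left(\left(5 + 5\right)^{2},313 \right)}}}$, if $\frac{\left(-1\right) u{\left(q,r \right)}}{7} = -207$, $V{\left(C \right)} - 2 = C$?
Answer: $- \frac{608580}{46511} \approx -13.085$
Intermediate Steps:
$V{\left(C \right)} = 2 + C$
$u{\left(q,r \right)} = 1449$ ($u{\left(q,r \right)} = \left(-7\right) \left(-207\right) = 1449$)
$\frac{- 7 V{\left(-6 \right)} \left(-15\right)}{46511 \frac{1}{u{\left(\left(5 + 5\right)^{2},313 \right)}}} = \frac{- 7 \left(2 - 6\right) \left(-15\right)}{46511 \cdot \frac{1}{1449}} = \frac{\left(-7\right) \left(-4\right) \left(-15\right)}{46511 \cdot \frac{1}{1449}} = \frac{28 \left(-15\right)}{\frac{46511}{1449}} = \left(-420\right) \frac{1449}{46511} = - \frac{608580}{46511}$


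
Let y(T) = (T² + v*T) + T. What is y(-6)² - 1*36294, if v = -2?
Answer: -34530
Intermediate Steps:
y(T) = T² - T (y(T) = (T² - 2*T) + T = T² - T)
y(-6)² - 1*36294 = (-6*(-1 - 6))² - 1*36294 = (-6*(-7))² - 36294 = 42² - 36294 = 1764 - 36294 = -34530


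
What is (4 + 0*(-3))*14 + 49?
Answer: 105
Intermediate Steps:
(4 + 0*(-3))*14 + 49 = (4 + 0)*14 + 49 = 4*14 + 49 = 56 + 49 = 105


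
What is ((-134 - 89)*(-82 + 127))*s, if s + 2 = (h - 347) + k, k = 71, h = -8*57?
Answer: 7365690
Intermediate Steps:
h = -456
s = -734 (s = -2 + ((-456 - 347) + 71) = -2 + (-803 + 71) = -2 - 732 = -734)
((-134 - 89)*(-82 + 127))*s = ((-134 - 89)*(-82 + 127))*(-734) = -223*45*(-734) = -10035*(-734) = 7365690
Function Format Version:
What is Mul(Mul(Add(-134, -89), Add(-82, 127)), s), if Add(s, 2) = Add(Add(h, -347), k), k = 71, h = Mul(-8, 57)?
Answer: 7365690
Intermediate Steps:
h = -456
s = -734 (s = Add(-2, Add(Add(-456, -347), 71)) = Add(-2, Add(-803, 71)) = Add(-2, -732) = -734)
Mul(Mul(Add(-134, -89), Add(-82, 127)), s) = Mul(Mul(Add(-134, -89), Add(-82, 127)), -734) = Mul(Mul(-223, 45), -734) = Mul(-10035, -734) = 7365690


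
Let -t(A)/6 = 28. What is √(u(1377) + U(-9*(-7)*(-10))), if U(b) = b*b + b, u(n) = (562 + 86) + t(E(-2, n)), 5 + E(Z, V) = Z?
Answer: 115*√30 ≈ 629.88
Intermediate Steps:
E(Z, V) = -5 + Z
t(A) = -168 (t(A) = -6*28 = -168)
u(n) = 480 (u(n) = (562 + 86) - 168 = 648 - 168 = 480)
U(b) = b + b² (U(b) = b² + b = b + b²)
√(u(1377) + U(-9*(-7)*(-10))) = √(480 + (-9*(-7)*(-10))*(1 - 9*(-7)*(-10))) = √(480 + (63*(-10))*(1 + 63*(-10))) = √(480 - 630*(1 - 630)) = √(480 - 630*(-629)) = √(480 + 396270) = √396750 = 115*√30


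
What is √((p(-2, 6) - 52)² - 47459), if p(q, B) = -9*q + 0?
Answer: I*√46303 ≈ 215.18*I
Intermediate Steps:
p(q, B) = -9*q
√((p(-2, 6) - 52)² - 47459) = √((-9*(-2) - 52)² - 47459) = √((18 - 52)² - 47459) = √((-34)² - 47459) = √(1156 - 47459) = √(-46303) = I*√46303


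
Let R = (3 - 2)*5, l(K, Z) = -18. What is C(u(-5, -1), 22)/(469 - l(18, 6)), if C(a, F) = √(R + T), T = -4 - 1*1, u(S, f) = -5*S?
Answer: 0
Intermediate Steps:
T = -5 (T = -4 - 1 = -5)
R = 5 (R = 1*5 = 5)
C(a, F) = 0 (C(a, F) = √(5 - 5) = √0 = 0)
C(u(-5, -1), 22)/(469 - l(18, 6)) = 0/(469 - 1*(-18)) = 0/(469 + 18) = 0/487 = 0*(1/487) = 0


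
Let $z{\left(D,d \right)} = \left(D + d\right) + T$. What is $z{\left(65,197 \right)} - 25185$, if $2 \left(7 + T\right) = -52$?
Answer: $-24956$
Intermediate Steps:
$T = -33$ ($T = -7 + \frac{1}{2} \left(-52\right) = -7 - 26 = -33$)
$z{\left(D,d \right)} = -33 + D + d$ ($z{\left(D,d \right)} = \left(D + d\right) - 33 = -33 + D + d$)
$z{\left(65,197 \right)} - 25185 = \left(-33 + 65 + 197\right) - 25185 = 229 - 25185 = -24956$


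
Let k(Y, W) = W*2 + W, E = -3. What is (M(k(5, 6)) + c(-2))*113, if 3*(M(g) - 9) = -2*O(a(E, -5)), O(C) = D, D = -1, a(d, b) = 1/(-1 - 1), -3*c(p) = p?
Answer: 3503/3 ≈ 1167.7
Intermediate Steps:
c(p) = -p/3
a(d, b) = -½ (a(d, b) = 1/(-2) = -½)
O(C) = -1
k(Y, W) = 3*W (k(Y, W) = 2*W + W = 3*W)
M(g) = 29/3 (M(g) = 9 + (-2*(-1))/3 = 9 + (⅓)*2 = 9 + ⅔ = 29/3)
(M(k(5, 6)) + c(-2))*113 = (29/3 - ⅓*(-2))*113 = (29/3 + ⅔)*113 = (31/3)*113 = 3503/3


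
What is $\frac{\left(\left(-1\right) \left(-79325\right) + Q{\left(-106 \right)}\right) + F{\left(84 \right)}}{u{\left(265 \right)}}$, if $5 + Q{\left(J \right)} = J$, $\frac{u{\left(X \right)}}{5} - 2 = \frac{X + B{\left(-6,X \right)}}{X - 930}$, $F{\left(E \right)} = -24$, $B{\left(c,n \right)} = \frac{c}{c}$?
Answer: $\frac{39595}{4} \approx 9898.8$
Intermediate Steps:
$B{\left(c,n \right)} = 1$
$u{\left(X \right)} = 10 + \frac{5 \left(1 + X\right)}{-930 + X}$ ($u{\left(X \right)} = 10 + 5 \frac{X + 1}{X - 930} = 10 + 5 \frac{1 + X}{-930 + X} = 10 + \frac{5 \left(1 + X\right)}{-930 + X}$)
$Q{\left(J \right)} = -5 + J$
$\frac{\left(\left(-1\right) \left(-79325\right) + Q{\left(-106 \right)}\right) + F{\left(84 \right)}}{u{\left(265 \right)}} = \frac{\left(\left(-1\right) \left(-79325\right) - 111\right) - 24}{5 \frac{1}{-930 + 265} \left(-1859 + 3 \cdot 265\right)} = \frac{\left(79325 - 111\right) - 24}{5 \frac{1}{-665} \left(-1859 + 795\right)} = \frac{79214 - 24}{5 \left(- \frac{1}{665}\right) \left(-1064\right)} = \frac{79190}{8} = 79190 \cdot \frac{1}{8} = \frac{39595}{4}$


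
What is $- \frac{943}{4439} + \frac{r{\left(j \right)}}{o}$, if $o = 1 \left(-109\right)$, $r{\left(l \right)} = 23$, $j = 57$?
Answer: $- \frac{8908}{21037} \approx -0.42344$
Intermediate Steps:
$o = -109$
$- \frac{943}{4439} + \frac{r{\left(j \right)}}{o} = - \frac{943}{4439} + \frac{23}{-109} = \left(-943\right) \frac{1}{4439} + 23 \left(- \frac{1}{109}\right) = - \frac{41}{193} - \frac{23}{109} = - \frac{8908}{21037}$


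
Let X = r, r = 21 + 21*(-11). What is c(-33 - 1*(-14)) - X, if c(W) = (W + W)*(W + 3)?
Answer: 818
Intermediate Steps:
c(W) = 2*W*(3 + W) (c(W) = (2*W)*(3 + W) = 2*W*(3 + W))
r = -210 (r = 21 - 231 = -210)
X = -210
c(-33 - 1*(-14)) - X = 2*(-33 - 1*(-14))*(3 + (-33 - 1*(-14))) - 1*(-210) = 2*(-33 + 14)*(3 + (-33 + 14)) + 210 = 2*(-19)*(3 - 19) + 210 = 2*(-19)*(-16) + 210 = 608 + 210 = 818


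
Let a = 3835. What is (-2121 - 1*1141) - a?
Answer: -7097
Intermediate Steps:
(-2121 - 1*1141) - a = (-2121 - 1*1141) - 1*3835 = (-2121 - 1141) - 3835 = -3262 - 3835 = -7097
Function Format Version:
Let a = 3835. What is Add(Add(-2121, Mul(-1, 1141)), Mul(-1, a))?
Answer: -7097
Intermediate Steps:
Add(Add(-2121, Mul(-1, 1141)), Mul(-1, a)) = Add(Add(-2121, Mul(-1, 1141)), Mul(-1, 3835)) = Add(Add(-2121, -1141), -3835) = Add(-3262, -3835) = -7097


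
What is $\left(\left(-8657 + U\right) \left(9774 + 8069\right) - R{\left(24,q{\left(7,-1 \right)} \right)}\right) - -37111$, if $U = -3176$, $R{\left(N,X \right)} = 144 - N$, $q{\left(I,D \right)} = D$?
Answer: $-211099228$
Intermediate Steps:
$\left(\left(-8657 + U\right) \left(9774 + 8069\right) - R{\left(24,q{\left(7,-1 \right)} \right)}\right) - -37111 = \left(\left(-8657 - 3176\right) \left(9774 + 8069\right) - \left(144 - 24\right)\right) - -37111 = \left(\left(-11833\right) 17843 - \left(144 - 24\right)\right) + 37111 = \left(-211136219 - 120\right) + 37111 = -211136339 + 37111 = -211099228$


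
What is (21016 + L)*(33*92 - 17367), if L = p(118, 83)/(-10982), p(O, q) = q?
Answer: -194562401247/646 ≈ -3.0118e+8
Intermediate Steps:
L = -83/10982 (L = 83/(-10982) = 83*(-1/10982) = -83/10982 ≈ -0.0075578)
(21016 + L)*(33*92 - 17367) = (21016 - 83/10982)*(33*92 - 17367) = 230797629*(3036 - 17367)/10982 = (230797629/10982)*(-14331) = -194562401247/646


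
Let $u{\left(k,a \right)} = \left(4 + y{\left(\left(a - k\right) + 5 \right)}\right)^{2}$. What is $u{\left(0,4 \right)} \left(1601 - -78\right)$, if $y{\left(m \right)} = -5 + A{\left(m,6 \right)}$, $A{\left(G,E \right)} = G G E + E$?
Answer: $404774999$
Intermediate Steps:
$A{\left(G,E \right)} = E + E G^{2}$ ($A{\left(G,E \right)} = G^{2} E + E = E G^{2} + E = E + E G^{2}$)
$y{\left(m \right)} = 1 + 6 m^{2}$ ($y{\left(m \right)} = -5 + 6 \left(1 + m^{2}\right) = -5 + \left(6 + 6 m^{2}\right) = 1 + 6 m^{2}$)
$u{\left(k,a \right)} = \left(5 + 6 \left(5 + a - k\right)^{2}\right)^{2}$ ($u{\left(k,a \right)} = \left(4 + \left(1 + 6 \left(\left(a - k\right) + 5\right)^{2}\right)\right)^{2} = \left(4 + \left(1 + 6 \left(5 + a - k\right)^{2}\right)\right)^{2} = \left(5 + 6 \left(5 + a - k\right)^{2}\right)^{2}$)
$u{\left(0,4 \right)} \left(1601 - -78\right) = \left(5 + 6 \left(5 + 4 - 0\right)^{2}\right)^{2} \left(1601 - -78\right) = \left(5 + 6 \left(5 + 4 + 0\right)^{2}\right)^{2} \left(1601 + 78\right) = \left(5 + 6 \cdot 9^{2}\right)^{2} \cdot 1679 = \left(5 + 6 \cdot 81\right)^{2} \cdot 1679 = \left(5 + 486\right)^{2} \cdot 1679 = 491^{2} \cdot 1679 = 241081 \cdot 1679 = 404774999$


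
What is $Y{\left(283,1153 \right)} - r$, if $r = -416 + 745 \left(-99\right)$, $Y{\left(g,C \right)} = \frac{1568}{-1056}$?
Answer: $\frac{2447594}{33} \approx 74170.0$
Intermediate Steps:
$Y{\left(g,C \right)} = - \frac{49}{33}$ ($Y{\left(g,C \right)} = 1568 \left(- \frac{1}{1056}\right) = - \frac{49}{33}$)
$r = -74171$ ($r = -416 - 73755 = -74171$)
$Y{\left(283,1153 \right)} - r = - \frac{49}{33} - -74171 = - \frac{49}{33} + 74171 = \frac{2447594}{33}$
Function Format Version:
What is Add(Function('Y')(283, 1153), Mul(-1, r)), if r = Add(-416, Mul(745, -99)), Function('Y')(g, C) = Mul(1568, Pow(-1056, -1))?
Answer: Rational(2447594, 33) ≈ 74170.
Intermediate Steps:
Function('Y')(g, C) = Rational(-49, 33) (Function('Y')(g, C) = Mul(1568, Rational(-1, 1056)) = Rational(-49, 33))
r = -74171 (r = Add(-416, -73755) = -74171)
Add(Function('Y')(283, 1153), Mul(-1, r)) = Add(Rational(-49, 33), Mul(-1, -74171)) = Add(Rational(-49, 33), 74171) = Rational(2447594, 33)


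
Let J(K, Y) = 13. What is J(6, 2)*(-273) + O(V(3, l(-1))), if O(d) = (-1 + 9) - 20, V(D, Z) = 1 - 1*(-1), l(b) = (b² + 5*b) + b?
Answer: -3561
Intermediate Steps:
l(b) = b² + 6*b
V(D, Z) = 2 (V(D, Z) = 1 + 1 = 2)
O(d) = -12 (O(d) = 8 - 20 = -12)
J(6, 2)*(-273) + O(V(3, l(-1))) = 13*(-273) - 12 = -3549 - 12 = -3561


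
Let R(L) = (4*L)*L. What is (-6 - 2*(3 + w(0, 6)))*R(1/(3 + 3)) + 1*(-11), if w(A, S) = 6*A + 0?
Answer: -37/3 ≈ -12.333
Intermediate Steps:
w(A, S) = 6*A
R(L) = 4*L²
(-6 - 2*(3 + w(0, 6)))*R(1/(3 + 3)) + 1*(-11) = (-6 - 2*(3 + 6*0))*(4*(1/(3 + 3))²) + 1*(-11) = (-6 - 2*(3 + 0))*(4*(1/6)²) - 11 = (-6 - 2*3)*(4*(⅙)²) - 11 = (-6 - 6)*(4*(1/36)) - 11 = -12*⅑ - 11 = -4/3 - 11 = -37/3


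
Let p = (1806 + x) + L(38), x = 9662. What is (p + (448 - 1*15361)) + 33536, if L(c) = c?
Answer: 30129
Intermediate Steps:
p = 11506 (p = (1806 + 9662) + 38 = 11468 + 38 = 11506)
(p + (448 - 1*15361)) + 33536 = (11506 + (448 - 1*15361)) + 33536 = (11506 + (448 - 15361)) + 33536 = (11506 - 14913) + 33536 = -3407 + 33536 = 30129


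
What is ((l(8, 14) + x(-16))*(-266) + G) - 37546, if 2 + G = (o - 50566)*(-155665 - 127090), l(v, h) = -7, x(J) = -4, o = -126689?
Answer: 50119702903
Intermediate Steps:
G = 50119737523 (G = -2 + (-126689 - 50566)*(-155665 - 127090) = -2 - 177255*(-282755) = -2 + 50119737525 = 50119737523)
((l(8, 14) + x(-16))*(-266) + G) - 37546 = ((-7 - 4)*(-266) + 50119737523) - 37546 = (-11*(-266) + 50119737523) - 37546 = (2926 + 50119737523) - 37546 = 50119740449 - 37546 = 50119702903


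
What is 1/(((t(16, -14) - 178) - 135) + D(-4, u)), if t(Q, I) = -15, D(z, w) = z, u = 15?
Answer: -1/332 ≈ -0.0030120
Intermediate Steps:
1/(((t(16, -14) - 178) - 135) + D(-4, u)) = 1/(((-15 - 178) - 135) - 4) = 1/((-193 - 135) - 4) = 1/(-328 - 4) = 1/(-332) = -1/332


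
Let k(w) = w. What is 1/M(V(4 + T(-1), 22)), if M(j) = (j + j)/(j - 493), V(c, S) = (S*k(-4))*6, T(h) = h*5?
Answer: 1021/1056 ≈ 0.96686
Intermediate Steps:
T(h) = 5*h
V(c, S) = -24*S (V(c, S) = (S*(-4))*6 = -4*S*6 = -24*S)
M(j) = 2*j/(-493 + j) (M(j) = (2*j)/(-493 + j) = 2*j/(-493 + j))
1/M(V(4 + T(-1), 22)) = 1/(2*(-24*22)/(-493 - 24*22)) = 1/(2*(-528)/(-493 - 528)) = 1/(2*(-528)/(-1021)) = 1/(2*(-528)*(-1/1021)) = 1/(1056/1021) = 1021/1056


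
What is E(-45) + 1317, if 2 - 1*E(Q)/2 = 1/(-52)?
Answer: 34347/26 ≈ 1321.0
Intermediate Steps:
E(Q) = 105/26 (E(Q) = 4 - 2/(-52) = 4 - 2*(-1/52) = 4 + 1/26 = 105/26)
E(-45) + 1317 = 105/26 + 1317 = 34347/26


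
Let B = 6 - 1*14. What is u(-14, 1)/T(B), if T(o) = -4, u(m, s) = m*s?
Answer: 7/2 ≈ 3.5000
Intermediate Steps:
B = -8 (B = 6 - 14 = -8)
u(-14, 1)/T(B) = -14*1/(-4) = -14*(-¼) = 7/2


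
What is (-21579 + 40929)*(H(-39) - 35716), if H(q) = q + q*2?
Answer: -693368550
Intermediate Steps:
H(q) = 3*q (H(q) = q + 2*q = 3*q)
(-21579 + 40929)*(H(-39) - 35716) = (-21579 + 40929)*(3*(-39) - 35716) = 19350*(-117 - 35716) = 19350*(-35833) = -693368550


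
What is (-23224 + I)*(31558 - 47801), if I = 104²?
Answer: 201543144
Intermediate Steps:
I = 10816
(-23224 + I)*(31558 - 47801) = (-23224 + 10816)*(31558 - 47801) = -12408*(-16243) = 201543144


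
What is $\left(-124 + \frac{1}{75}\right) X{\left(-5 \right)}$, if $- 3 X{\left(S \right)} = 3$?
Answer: $\frac{9299}{75} \approx 123.99$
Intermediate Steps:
$X{\left(S \right)} = -1$ ($X{\left(S \right)} = \left(- \frac{1}{3}\right) 3 = -1$)
$\left(-124 + \frac{1}{75}\right) X{\left(-5 \right)} = \left(-124 + \frac{1}{75}\right) \left(-1\right) = \left(- \frac{9299}{75}\right) \left(-1\right) = \frac{9299}{75}$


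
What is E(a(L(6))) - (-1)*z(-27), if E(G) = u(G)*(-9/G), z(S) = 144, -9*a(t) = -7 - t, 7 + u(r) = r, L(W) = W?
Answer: 2322/13 ≈ 178.62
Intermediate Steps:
u(r) = -7 + r
a(t) = 7/9 + t/9 (a(t) = -(-7 - t)/9 = 7/9 + t/9)
E(G) = -9*(-7 + G)/G (E(G) = (-7 + G)*(-9/G) = -9*(-7 + G)/G)
E(a(L(6))) - (-1)*z(-27) = (-9 + 63/(7/9 + (1/9)*6)) - (-1)*144 = (-9 + 63/(7/9 + 2/3)) - 1*(-144) = (-9 + 63/(13/9)) + 144 = (-9 + 63*(9/13)) + 144 = (-9 + 567/13) + 144 = 450/13 + 144 = 2322/13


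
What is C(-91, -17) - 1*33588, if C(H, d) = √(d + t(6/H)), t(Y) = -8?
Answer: -33588 + 5*I ≈ -33588.0 + 5.0*I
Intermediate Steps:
C(H, d) = √(-8 + d) (C(H, d) = √(d - 8) = √(-8 + d))
C(-91, -17) - 1*33588 = √(-8 - 17) - 1*33588 = √(-25) - 33588 = 5*I - 33588 = -33588 + 5*I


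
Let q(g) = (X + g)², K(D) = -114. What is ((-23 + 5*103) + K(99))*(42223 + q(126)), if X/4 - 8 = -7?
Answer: 22348494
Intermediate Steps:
X = 4 (X = 32 + 4*(-7) = 32 - 28 = 4)
q(g) = (4 + g)²
((-23 + 5*103) + K(99))*(42223 + q(126)) = ((-23 + 5*103) - 114)*(42223 + (4 + 126)²) = ((-23 + 515) - 114)*(42223 + 130²) = (492 - 114)*(42223 + 16900) = 378*59123 = 22348494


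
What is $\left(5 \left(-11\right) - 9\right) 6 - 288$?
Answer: $-672$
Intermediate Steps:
$\left(5 \left(-11\right) - 9\right) 6 - 288 = \left(-55 - 9\right) 6 - 288 = \left(-64\right) 6 - 288 = -384 - 288 = -672$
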